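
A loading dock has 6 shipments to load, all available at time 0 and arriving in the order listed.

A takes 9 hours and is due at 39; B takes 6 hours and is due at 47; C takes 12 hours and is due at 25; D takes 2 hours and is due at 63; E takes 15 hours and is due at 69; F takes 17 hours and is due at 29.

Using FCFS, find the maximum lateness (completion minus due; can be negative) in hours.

32

FIFO (arrival order): A B C D E F.
A: 0→9, due 39, lateness -30
B: 9→15, due 47, lateness -32
C: 15→27, due 25, lateness 2
D: 27→29, due 63, lateness -34
E: 29→44, due 69, lateness -25
F: 44→61, due 29, lateness 32
Maximum = 32.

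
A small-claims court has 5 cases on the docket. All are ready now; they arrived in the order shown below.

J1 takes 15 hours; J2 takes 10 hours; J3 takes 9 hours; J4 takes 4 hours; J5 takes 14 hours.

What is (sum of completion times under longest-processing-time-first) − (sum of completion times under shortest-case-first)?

LPT (decreasing processing time): J1 J5 J2 J3 J4.
J1: 0→15
J5: 15→29
J2: 29→39
J3: 39→48
J4: 48→52
Sum = 15+29+39+48+52 = 183.
SPT (increasing processing time): J4 J3 J2 J5 J1.
J4: 0→4
J3: 4→13
J2: 13→23
J5: 23→37
J1: 37→52
Sum = 4+13+23+37+52 = 129.
Difference = 183 − 129 = 54.

54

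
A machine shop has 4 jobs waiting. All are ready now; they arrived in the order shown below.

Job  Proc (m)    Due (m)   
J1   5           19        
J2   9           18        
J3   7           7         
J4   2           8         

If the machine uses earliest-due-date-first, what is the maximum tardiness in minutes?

4

EDD (increasing due date): J3 J4 J2 J1.
J3: 0→7, due 7, tardiness 0
J4: 7→9, due 8, tardiness 1
J2: 9→18, due 18, tardiness 0
J1: 18→23, due 19, tardiness 4
Maximum = 4.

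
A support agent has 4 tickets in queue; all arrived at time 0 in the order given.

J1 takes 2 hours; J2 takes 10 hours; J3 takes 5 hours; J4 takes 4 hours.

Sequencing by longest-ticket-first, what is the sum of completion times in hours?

65

LPT (decreasing processing time): J2 J3 J4 J1.
J2: 0→10
J3: 10→15
J4: 15→19
J1: 19→21
Sum = 10+15+19+21 = 65.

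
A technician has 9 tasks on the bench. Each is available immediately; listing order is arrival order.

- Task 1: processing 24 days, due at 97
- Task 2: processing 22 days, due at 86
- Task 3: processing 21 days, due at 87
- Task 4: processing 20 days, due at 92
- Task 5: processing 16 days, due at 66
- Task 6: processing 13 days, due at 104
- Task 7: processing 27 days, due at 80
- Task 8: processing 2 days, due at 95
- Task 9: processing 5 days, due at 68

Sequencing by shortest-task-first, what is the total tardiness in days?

SPT (increasing processing time): Task 8 Task 9 Task 6 Task 5 Task 4 Task 3 Task 2 Task 1 Task 7.
Task 8: 0→2, due 95, tardiness 0
Task 9: 2→7, due 68, tardiness 0
Task 6: 7→20, due 104, tardiness 0
Task 5: 20→36, due 66, tardiness 0
Task 4: 36→56, due 92, tardiness 0
Task 3: 56→77, due 87, tardiness 0
Task 2: 77→99, due 86, tardiness 13
Task 1: 99→123, due 97, tardiness 26
Task 7: 123→150, due 80, tardiness 70
Sum = 0+0+0+0+0+0+13+26+70 = 109.

109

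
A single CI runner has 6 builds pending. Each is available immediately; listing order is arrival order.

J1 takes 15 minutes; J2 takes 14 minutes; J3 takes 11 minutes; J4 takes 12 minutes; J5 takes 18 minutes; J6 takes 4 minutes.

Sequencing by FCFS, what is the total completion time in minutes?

280

FIFO (arrival order): J1 J2 J3 J4 J5 J6.
J1: 0→15
J2: 15→29
J3: 29→40
J4: 40→52
J5: 52→70
J6: 70→74
Sum = 15+29+40+52+70+74 = 280.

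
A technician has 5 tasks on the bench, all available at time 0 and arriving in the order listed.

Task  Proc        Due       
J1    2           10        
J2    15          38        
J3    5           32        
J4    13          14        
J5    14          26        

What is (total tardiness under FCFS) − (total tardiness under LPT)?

-41

FIFO (arrival order): J1 J2 J3 J4 J5.
J1: 0→2, due 10, tardiness 0
J2: 2→17, due 38, tardiness 0
J3: 17→22, due 32, tardiness 0
J4: 22→35, due 14, tardiness 21
J5: 35→49, due 26, tardiness 23
Sum = 0+0+0+21+23 = 44.
LPT (decreasing processing time): J2 J5 J4 J3 J1.
J2: 0→15, due 38, tardiness 0
J5: 15→29, due 26, tardiness 3
J4: 29→42, due 14, tardiness 28
J3: 42→47, due 32, tardiness 15
J1: 47→49, due 10, tardiness 39
Sum = 0+3+28+15+39 = 85.
Difference = 44 − 85 = -41.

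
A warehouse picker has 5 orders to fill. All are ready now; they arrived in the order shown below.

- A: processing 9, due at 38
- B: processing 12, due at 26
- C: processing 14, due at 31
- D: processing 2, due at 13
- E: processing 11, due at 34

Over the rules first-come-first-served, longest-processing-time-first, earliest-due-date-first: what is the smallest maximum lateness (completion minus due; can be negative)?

FIFO (arrival order): A B C D E.
A: 0→9, due 38, lateness -29
B: 9→21, due 26, lateness -5
C: 21→35, due 31, lateness 4
D: 35→37, due 13, lateness 24
E: 37→48, due 34, lateness 14
Maximum = 24.
LPT (decreasing processing time): C B E A D.
C: 0→14, due 31, lateness -17
B: 14→26, due 26, lateness 0
E: 26→37, due 34, lateness 3
A: 37→46, due 38, lateness 8
D: 46→48, due 13, lateness 35
Maximum = 35.
EDD (increasing due date): D B C E A.
D: 0→2, due 13, lateness -11
B: 2→14, due 26, lateness -12
C: 14→28, due 31, lateness -3
E: 28→39, due 34, lateness 5
A: 39→48, due 38, lateness 10
Maximum = 10.
FIFO 24, LPT 35, EDD 10 → minimum 10.

10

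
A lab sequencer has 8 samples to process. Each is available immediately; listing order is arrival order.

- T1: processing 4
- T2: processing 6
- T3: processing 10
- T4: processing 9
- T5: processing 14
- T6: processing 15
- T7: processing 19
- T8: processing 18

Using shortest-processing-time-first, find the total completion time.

SPT (increasing processing time): T1 T2 T4 T3 T5 T6 T8 T7.
T1: 0→4
T2: 4→10
T4: 10→19
T3: 19→29
T5: 29→43
T6: 43→58
T8: 58→76
T7: 76→95
Sum = 4+10+19+29+43+58+76+95 = 334.

334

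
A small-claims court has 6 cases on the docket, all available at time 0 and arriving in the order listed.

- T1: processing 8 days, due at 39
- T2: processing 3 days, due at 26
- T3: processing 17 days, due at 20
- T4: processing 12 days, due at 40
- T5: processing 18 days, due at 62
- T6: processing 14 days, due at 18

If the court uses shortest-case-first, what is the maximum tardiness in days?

SPT (increasing processing time): T2 T1 T4 T6 T3 T5.
T2: 0→3, due 26, tardiness 0
T1: 3→11, due 39, tardiness 0
T4: 11→23, due 40, tardiness 0
T6: 23→37, due 18, tardiness 19
T3: 37→54, due 20, tardiness 34
T5: 54→72, due 62, tardiness 10
Maximum = 34.

34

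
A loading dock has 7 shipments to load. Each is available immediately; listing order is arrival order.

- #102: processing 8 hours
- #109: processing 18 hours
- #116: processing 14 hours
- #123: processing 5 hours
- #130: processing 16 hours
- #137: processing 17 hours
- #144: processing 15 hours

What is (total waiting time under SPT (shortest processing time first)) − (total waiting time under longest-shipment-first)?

-118

SPT (increasing processing time): #123 #102 #116 #144 #130 #137 #109.
#123: waits 0, runs 0→5
#102: waits 5, runs 5→13
#116: waits 13, runs 13→27
#144: waits 27, runs 27→42
#130: waits 42, runs 42→58
#137: waits 58, runs 58→75
#109: waits 75, runs 75→93
Sum = 0+5+13+27+42+58+75 = 220.
LPT (decreasing processing time): #109 #137 #130 #144 #116 #102 #123.
#109: waits 0, runs 0→18
#137: waits 18, runs 18→35
#130: waits 35, runs 35→51
#144: waits 51, runs 51→66
#116: waits 66, runs 66→80
#102: waits 80, runs 80→88
#123: waits 88, runs 88→93
Sum = 0+18+35+51+66+80+88 = 338.
Difference = 220 − 338 = -118.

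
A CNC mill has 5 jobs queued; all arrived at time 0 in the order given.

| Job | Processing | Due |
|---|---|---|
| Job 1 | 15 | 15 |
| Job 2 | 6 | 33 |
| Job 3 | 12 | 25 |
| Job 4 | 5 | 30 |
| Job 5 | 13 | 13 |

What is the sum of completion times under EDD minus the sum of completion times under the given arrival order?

EDD (increasing due date): Job 5 Job 1 Job 3 Job 4 Job 2.
Job 5: 0→13
Job 1: 13→28
Job 3: 28→40
Job 4: 40→45
Job 2: 45→51
Sum = 13+28+40+45+51 = 177.
FIFO (arrival order): Job 1 Job 2 Job 3 Job 4 Job 5.
Job 1: 0→15
Job 2: 15→21
Job 3: 21→33
Job 4: 33→38
Job 5: 38→51
Sum = 15+21+33+38+51 = 158.
Difference = 177 − 158 = 19.

19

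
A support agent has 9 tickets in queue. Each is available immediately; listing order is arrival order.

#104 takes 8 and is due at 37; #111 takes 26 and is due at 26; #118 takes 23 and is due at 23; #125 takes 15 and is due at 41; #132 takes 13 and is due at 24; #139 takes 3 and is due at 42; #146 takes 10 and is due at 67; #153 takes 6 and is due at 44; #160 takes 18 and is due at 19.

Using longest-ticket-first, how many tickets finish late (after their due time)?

LPT (decreasing processing time): #111 #118 #160 #125 #132 #146 #104 #153 #139.
#111: 0→26, due 26, tardiness 0
#118: 26→49, due 23, tardiness 26
#160: 49→67, due 19, tardiness 48
#125: 67→82, due 41, tardiness 41
#132: 82→95, due 24, tardiness 71
#146: 95→105, due 67, tardiness 38
#104: 105→113, due 37, tardiness 76
#153: 113→119, due 44, tardiness 75
#139: 119→122, due 42, tardiness 80
Late tickets: 8.

8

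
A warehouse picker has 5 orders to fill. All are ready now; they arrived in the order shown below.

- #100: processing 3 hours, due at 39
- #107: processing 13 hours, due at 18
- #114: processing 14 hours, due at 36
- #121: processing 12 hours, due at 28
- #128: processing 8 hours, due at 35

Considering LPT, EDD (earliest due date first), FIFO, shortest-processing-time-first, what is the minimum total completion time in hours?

LPT (decreasing processing time): #114 #107 #121 #128 #100.
#114: 0→14
#107: 14→27
#121: 27→39
#128: 39→47
#100: 47→50
Sum = 14+27+39+47+50 = 177.
EDD (increasing due date): #107 #121 #128 #114 #100.
#107: 0→13
#121: 13→25
#128: 25→33
#114: 33→47
#100: 47→50
Sum = 13+25+33+47+50 = 168.
FIFO (arrival order): #100 #107 #114 #121 #128.
#100: 0→3
#107: 3→16
#114: 16→30
#121: 30→42
#128: 42→50
Sum = 3+16+30+42+50 = 141.
SPT (increasing processing time): #100 #128 #121 #107 #114.
#100: 0→3
#128: 3→11
#121: 11→23
#107: 23→36
#114: 36→50
Sum = 3+11+23+36+50 = 123.
LPT 177, EDD 168, FIFO 141, SPT 123 → minimum 123.

123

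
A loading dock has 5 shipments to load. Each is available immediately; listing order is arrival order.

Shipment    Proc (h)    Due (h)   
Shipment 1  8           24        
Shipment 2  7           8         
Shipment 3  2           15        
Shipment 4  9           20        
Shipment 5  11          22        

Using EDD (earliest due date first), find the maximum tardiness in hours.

13

EDD (increasing due date): Shipment 2 Shipment 3 Shipment 4 Shipment 5 Shipment 1.
Shipment 2: 0→7, due 8, tardiness 0
Shipment 3: 7→9, due 15, tardiness 0
Shipment 4: 9→18, due 20, tardiness 0
Shipment 5: 18→29, due 22, tardiness 7
Shipment 1: 29→37, due 24, tardiness 13
Maximum = 13.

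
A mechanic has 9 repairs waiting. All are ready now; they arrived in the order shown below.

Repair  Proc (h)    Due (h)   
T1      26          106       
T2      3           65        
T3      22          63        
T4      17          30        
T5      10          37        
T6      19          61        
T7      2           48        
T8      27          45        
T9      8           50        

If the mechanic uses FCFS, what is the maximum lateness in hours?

FIFO (arrival order): T1 T2 T3 T4 T5 T6 T7 T8 T9.
T1: 0→26, due 106, lateness -80
T2: 26→29, due 65, lateness -36
T3: 29→51, due 63, lateness -12
T4: 51→68, due 30, lateness 38
T5: 68→78, due 37, lateness 41
T6: 78→97, due 61, lateness 36
T7: 97→99, due 48, lateness 51
T8: 99→126, due 45, lateness 81
T9: 126→134, due 50, lateness 84
Maximum = 84.

84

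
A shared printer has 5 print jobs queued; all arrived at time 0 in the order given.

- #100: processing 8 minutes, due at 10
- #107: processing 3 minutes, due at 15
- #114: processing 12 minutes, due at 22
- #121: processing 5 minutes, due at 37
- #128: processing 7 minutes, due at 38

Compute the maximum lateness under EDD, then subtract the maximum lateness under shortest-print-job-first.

EDD (increasing due date): #100 #107 #114 #121 #128.
#100: 0→8, due 10, lateness -2
#107: 8→11, due 15, lateness -4
#114: 11→23, due 22, lateness 1
#121: 23→28, due 37, lateness -9
#128: 28→35, due 38, lateness -3
Maximum = 1.
SPT (increasing processing time): #107 #121 #128 #100 #114.
#107: 0→3, due 15, lateness -12
#121: 3→8, due 37, lateness -29
#128: 8→15, due 38, lateness -23
#100: 15→23, due 10, lateness 13
#114: 23→35, due 22, lateness 13
Maximum = 13.
Difference = 1 − 13 = -12.

-12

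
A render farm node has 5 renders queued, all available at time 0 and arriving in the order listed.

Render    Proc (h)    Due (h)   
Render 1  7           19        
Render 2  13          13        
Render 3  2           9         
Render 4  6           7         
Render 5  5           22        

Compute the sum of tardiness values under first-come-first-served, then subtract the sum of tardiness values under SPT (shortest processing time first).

25

FIFO (arrival order): Render 1 Render 2 Render 3 Render 4 Render 5.
Render 1: 0→7, due 19, tardiness 0
Render 2: 7→20, due 13, tardiness 7
Render 3: 20→22, due 9, tardiness 13
Render 4: 22→28, due 7, tardiness 21
Render 5: 28→33, due 22, tardiness 11
Sum = 0+7+13+21+11 = 52.
SPT (increasing processing time): Render 3 Render 5 Render 4 Render 1 Render 2.
Render 3: 0→2, due 9, tardiness 0
Render 5: 2→7, due 22, tardiness 0
Render 4: 7→13, due 7, tardiness 6
Render 1: 13→20, due 19, tardiness 1
Render 2: 20→33, due 13, tardiness 20
Sum = 0+0+6+1+20 = 27.
Difference = 52 − 27 = 25.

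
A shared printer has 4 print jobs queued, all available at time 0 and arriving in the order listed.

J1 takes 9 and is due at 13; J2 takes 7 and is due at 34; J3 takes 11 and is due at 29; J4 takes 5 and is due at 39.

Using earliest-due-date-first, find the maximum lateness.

-4

EDD (increasing due date): J1 J3 J2 J4.
J1: 0→9, due 13, lateness -4
J3: 9→20, due 29, lateness -9
J2: 20→27, due 34, lateness -7
J4: 27→32, due 39, lateness -7
Maximum = -4.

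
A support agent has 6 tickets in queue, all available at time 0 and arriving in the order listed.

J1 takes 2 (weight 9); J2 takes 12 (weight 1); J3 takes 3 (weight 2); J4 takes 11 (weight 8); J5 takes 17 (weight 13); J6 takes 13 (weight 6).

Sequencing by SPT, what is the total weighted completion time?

SPT (increasing processing time): J1 J3 J4 J2 J6 J5.
J1: finishes 2, weight 9, w·C = 18
J3: finishes 5, weight 2, w·C = 10
J4: finishes 16, weight 8, w·C = 128
J2: finishes 28, weight 1, w·C = 28
J6: finishes 41, weight 6, w·C = 246
J5: finishes 58, weight 13, w·C = 754
Sum = 18+10+128+28+246+754 = 1184.

1184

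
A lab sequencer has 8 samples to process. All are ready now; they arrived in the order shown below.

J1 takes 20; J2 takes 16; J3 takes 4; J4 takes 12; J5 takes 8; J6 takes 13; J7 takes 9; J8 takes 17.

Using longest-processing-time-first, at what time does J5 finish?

LPT (decreasing processing time): J1 J8 J2 J6 J4 J7 J5 J3.
J1: 0→20
J8: 20→37
J2: 37→53
J6: 53→66
J4: 66→78
J7: 78→87
J5: 87→95

95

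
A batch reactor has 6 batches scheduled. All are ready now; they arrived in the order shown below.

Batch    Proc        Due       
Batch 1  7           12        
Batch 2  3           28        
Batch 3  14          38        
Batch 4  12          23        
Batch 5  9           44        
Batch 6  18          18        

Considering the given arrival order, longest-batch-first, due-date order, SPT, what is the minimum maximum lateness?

19

FIFO (arrival order): Batch 1 Batch 2 Batch 3 Batch 4 Batch 5 Batch 6.
Batch 1: 0→7, due 12, lateness -5
Batch 2: 7→10, due 28, lateness -18
Batch 3: 10→24, due 38, lateness -14
Batch 4: 24→36, due 23, lateness 13
Batch 5: 36→45, due 44, lateness 1
Batch 6: 45→63, due 18, lateness 45
Maximum = 45.
LPT (decreasing processing time): Batch 6 Batch 3 Batch 4 Batch 5 Batch 1 Batch 2.
Batch 6: 0→18, due 18, lateness 0
Batch 3: 18→32, due 38, lateness -6
Batch 4: 32→44, due 23, lateness 21
Batch 5: 44→53, due 44, lateness 9
Batch 1: 53→60, due 12, lateness 48
Batch 2: 60→63, due 28, lateness 35
Maximum = 48.
EDD (increasing due date): Batch 1 Batch 6 Batch 4 Batch 2 Batch 3 Batch 5.
Batch 1: 0→7, due 12, lateness -5
Batch 6: 7→25, due 18, lateness 7
Batch 4: 25→37, due 23, lateness 14
Batch 2: 37→40, due 28, lateness 12
Batch 3: 40→54, due 38, lateness 16
Batch 5: 54→63, due 44, lateness 19
Maximum = 19.
SPT (increasing processing time): Batch 2 Batch 1 Batch 5 Batch 4 Batch 3 Batch 6.
Batch 2: 0→3, due 28, lateness -25
Batch 1: 3→10, due 12, lateness -2
Batch 5: 10→19, due 44, lateness -25
Batch 4: 19→31, due 23, lateness 8
Batch 3: 31→45, due 38, lateness 7
Batch 6: 45→63, due 18, lateness 45
Maximum = 45.
FIFO 45, LPT 48, EDD 19, SPT 45 → minimum 19.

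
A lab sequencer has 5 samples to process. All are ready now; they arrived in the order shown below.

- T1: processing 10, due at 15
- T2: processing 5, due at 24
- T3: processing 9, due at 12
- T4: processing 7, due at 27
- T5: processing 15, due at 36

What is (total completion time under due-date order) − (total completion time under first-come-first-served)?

3

EDD (increasing due date): T3 T1 T2 T4 T5.
T3: 0→9
T1: 9→19
T2: 19→24
T4: 24→31
T5: 31→46
Sum = 9+19+24+31+46 = 129.
FIFO (arrival order): T1 T2 T3 T4 T5.
T1: 0→10
T2: 10→15
T3: 15→24
T4: 24→31
T5: 31→46
Sum = 10+15+24+31+46 = 126.
Difference = 129 − 126 = 3.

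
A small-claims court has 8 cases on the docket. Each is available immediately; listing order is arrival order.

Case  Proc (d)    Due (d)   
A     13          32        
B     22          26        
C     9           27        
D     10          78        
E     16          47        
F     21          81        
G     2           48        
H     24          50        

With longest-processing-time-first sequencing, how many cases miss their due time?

6

LPT (decreasing processing time): H B F E A D C G.
H: 0→24, due 50, tardiness 0
B: 24→46, due 26, tardiness 20
F: 46→67, due 81, tardiness 0
E: 67→83, due 47, tardiness 36
A: 83→96, due 32, tardiness 64
D: 96→106, due 78, tardiness 28
C: 106→115, due 27, tardiness 88
G: 115→117, due 48, tardiness 69
Late cases: 6.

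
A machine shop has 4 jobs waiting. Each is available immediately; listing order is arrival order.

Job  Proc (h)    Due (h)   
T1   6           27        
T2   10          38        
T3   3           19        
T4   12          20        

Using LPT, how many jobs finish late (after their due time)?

2

LPT (decreasing processing time): T4 T2 T1 T3.
T4: 0→12, due 20, tardiness 0
T2: 12→22, due 38, tardiness 0
T1: 22→28, due 27, tardiness 1
T3: 28→31, due 19, tardiness 12
Late jobs: 2.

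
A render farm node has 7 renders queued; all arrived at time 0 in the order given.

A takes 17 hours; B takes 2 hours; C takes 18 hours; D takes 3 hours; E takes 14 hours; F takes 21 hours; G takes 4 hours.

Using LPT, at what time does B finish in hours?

LPT (decreasing processing time): F C A E G D B.
F: 0→21
C: 21→39
A: 39→56
E: 56→70
G: 70→74
D: 74→77
B: 77→79

79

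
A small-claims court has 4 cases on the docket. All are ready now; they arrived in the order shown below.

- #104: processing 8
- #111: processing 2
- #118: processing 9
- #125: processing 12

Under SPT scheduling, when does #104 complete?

SPT (increasing processing time): #111 #104 #118 #125.
#111: 0→2
#104: 2→10

10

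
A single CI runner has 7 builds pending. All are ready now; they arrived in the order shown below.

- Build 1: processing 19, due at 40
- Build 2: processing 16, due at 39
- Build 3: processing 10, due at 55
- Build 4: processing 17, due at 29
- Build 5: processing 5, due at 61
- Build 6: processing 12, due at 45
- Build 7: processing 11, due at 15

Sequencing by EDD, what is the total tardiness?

EDD (increasing due date): Build 7 Build 4 Build 2 Build 1 Build 6 Build 3 Build 5.
Build 7: 0→11, due 15, tardiness 0
Build 4: 11→28, due 29, tardiness 0
Build 2: 28→44, due 39, tardiness 5
Build 1: 44→63, due 40, tardiness 23
Build 6: 63→75, due 45, tardiness 30
Build 3: 75→85, due 55, tardiness 30
Build 5: 85→90, due 61, tardiness 29
Sum = 0+0+5+23+30+30+29 = 117.

117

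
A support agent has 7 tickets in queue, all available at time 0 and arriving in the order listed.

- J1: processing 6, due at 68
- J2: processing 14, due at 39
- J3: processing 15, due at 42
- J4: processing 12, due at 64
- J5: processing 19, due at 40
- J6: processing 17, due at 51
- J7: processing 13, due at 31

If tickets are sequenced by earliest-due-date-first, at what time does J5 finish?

EDD (increasing due date): J7 J2 J5 J3 J6 J4 J1.
J7: 0→13
J2: 13→27
J5: 27→46

46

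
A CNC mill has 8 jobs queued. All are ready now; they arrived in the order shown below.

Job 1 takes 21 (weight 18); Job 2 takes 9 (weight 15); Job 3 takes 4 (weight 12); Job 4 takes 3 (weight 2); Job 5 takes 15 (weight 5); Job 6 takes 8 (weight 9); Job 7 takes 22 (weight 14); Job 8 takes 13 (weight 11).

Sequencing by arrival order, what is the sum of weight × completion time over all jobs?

FIFO (arrival order): Job 1 Job 2 Job 3 Job 4 Job 5 Job 6 Job 7 Job 8.
Job 1: finishes 21, weight 18, w·C = 378
Job 2: finishes 30, weight 15, w·C = 450
Job 3: finishes 34, weight 12, w·C = 408
Job 4: finishes 37, weight 2, w·C = 74
Job 5: finishes 52, weight 5, w·C = 260
Job 6: finishes 60, weight 9, w·C = 540
Job 7: finishes 82, weight 14, w·C = 1148
Job 8: finishes 95, weight 11, w·C = 1045
Sum = 378+450+408+74+260+540+1148+1045 = 4303.

4303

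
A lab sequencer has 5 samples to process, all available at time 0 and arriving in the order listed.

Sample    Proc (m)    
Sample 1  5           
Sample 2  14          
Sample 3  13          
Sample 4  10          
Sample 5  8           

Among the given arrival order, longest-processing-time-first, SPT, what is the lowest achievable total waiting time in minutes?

77

FIFO (arrival order): Sample 1 Sample 2 Sample 3 Sample 4 Sample 5.
Sample 1: waits 0, runs 0→5
Sample 2: waits 5, runs 5→19
Sample 3: waits 19, runs 19→32
Sample 4: waits 32, runs 32→42
Sample 5: waits 42, runs 42→50
Sum = 0+5+19+32+42 = 98.
LPT (decreasing processing time): Sample 2 Sample 3 Sample 4 Sample 5 Sample 1.
Sample 2: waits 0, runs 0→14
Sample 3: waits 14, runs 14→27
Sample 4: waits 27, runs 27→37
Sample 5: waits 37, runs 37→45
Sample 1: waits 45, runs 45→50
Sum = 0+14+27+37+45 = 123.
SPT (increasing processing time): Sample 1 Sample 5 Sample 4 Sample 3 Sample 2.
Sample 1: waits 0, runs 0→5
Sample 5: waits 5, runs 5→13
Sample 4: waits 13, runs 13→23
Sample 3: waits 23, runs 23→36
Sample 2: waits 36, runs 36→50
Sum = 0+5+13+23+36 = 77.
FIFO 98, LPT 123, SPT 77 → minimum 77.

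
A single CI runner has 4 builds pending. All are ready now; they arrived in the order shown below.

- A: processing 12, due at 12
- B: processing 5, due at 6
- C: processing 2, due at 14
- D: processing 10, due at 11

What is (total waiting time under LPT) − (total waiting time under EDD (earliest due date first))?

14

LPT (decreasing processing time): A D B C.
A: waits 0, runs 0→12
D: waits 12, runs 12→22
B: waits 22, runs 22→27
C: waits 27, runs 27→29
Sum = 0+12+22+27 = 61.
EDD (increasing due date): B D A C.
B: waits 0, runs 0→5
D: waits 5, runs 5→15
A: waits 15, runs 15→27
C: waits 27, runs 27→29
Sum = 0+5+15+27 = 47.
Difference = 61 − 47 = 14.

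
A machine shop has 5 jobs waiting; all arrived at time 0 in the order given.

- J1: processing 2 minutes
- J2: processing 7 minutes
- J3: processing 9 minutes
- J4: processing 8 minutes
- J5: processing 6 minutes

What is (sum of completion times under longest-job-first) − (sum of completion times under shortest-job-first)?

32

LPT (decreasing processing time): J3 J4 J2 J5 J1.
J3: 0→9
J4: 9→17
J2: 17→24
J5: 24→30
J1: 30→32
Sum = 9+17+24+30+32 = 112.
SPT (increasing processing time): J1 J5 J2 J4 J3.
J1: 0→2
J5: 2→8
J2: 8→15
J4: 15→23
J3: 23→32
Sum = 2+8+15+23+32 = 80.
Difference = 112 − 80 = 32.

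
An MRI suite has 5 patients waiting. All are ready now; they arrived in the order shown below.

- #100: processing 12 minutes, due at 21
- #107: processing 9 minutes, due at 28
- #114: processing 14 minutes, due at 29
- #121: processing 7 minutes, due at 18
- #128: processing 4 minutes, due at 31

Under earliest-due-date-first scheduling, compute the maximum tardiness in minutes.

EDD (increasing due date): #121 #100 #107 #114 #128.
#121: 0→7, due 18, tardiness 0
#100: 7→19, due 21, tardiness 0
#107: 19→28, due 28, tardiness 0
#114: 28→42, due 29, tardiness 13
#128: 42→46, due 31, tardiness 15
Maximum = 15.

15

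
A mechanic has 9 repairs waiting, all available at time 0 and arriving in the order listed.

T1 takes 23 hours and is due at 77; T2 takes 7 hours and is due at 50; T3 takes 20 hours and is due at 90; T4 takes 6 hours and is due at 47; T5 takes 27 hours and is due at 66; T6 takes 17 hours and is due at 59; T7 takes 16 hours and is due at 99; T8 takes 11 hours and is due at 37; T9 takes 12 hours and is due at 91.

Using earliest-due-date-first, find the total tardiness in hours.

EDD (increasing due date): T8 T4 T2 T6 T5 T1 T3 T9 T7.
T8: 0→11, due 37, tardiness 0
T4: 11→17, due 47, tardiness 0
T2: 17→24, due 50, tardiness 0
T6: 24→41, due 59, tardiness 0
T5: 41→68, due 66, tardiness 2
T1: 68→91, due 77, tardiness 14
T3: 91→111, due 90, tardiness 21
T9: 111→123, due 91, tardiness 32
T7: 123→139, due 99, tardiness 40
Sum = 0+0+0+0+2+14+21+32+40 = 109.

109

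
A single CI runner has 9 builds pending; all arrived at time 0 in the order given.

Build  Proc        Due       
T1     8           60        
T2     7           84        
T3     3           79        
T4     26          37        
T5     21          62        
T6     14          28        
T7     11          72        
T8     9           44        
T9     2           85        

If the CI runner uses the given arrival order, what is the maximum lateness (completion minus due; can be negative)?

FIFO (arrival order): T1 T2 T3 T4 T5 T6 T7 T8 T9.
T1: 0→8, due 60, lateness -52
T2: 8→15, due 84, lateness -69
T3: 15→18, due 79, lateness -61
T4: 18→44, due 37, lateness 7
T5: 44→65, due 62, lateness 3
T6: 65→79, due 28, lateness 51
T7: 79→90, due 72, lateness 18
T8: 90→99, due 44, lateness 55
T9: 99→101, due 85, lateness 16
Maximum = 55.

55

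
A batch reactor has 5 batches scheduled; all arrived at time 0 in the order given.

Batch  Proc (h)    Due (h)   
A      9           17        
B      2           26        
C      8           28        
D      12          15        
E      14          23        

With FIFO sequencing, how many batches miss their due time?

FIFO (arrival order): A B C D E.
A: 0→9, due 17, tardiness 0
B: 9→11, due 26, tardiness 0
C: 11→19, due 28, tardiness 0
D: 19→31, due 15, tardiness 16
E: 31→45, due 23, tardiness 22
Late batches: 2.

2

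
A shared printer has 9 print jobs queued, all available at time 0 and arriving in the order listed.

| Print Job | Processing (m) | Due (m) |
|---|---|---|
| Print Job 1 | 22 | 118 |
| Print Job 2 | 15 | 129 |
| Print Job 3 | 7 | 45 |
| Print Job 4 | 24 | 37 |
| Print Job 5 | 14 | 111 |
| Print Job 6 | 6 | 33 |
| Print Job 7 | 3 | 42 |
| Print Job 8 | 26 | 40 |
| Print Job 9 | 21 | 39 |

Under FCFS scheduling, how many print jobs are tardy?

5

FIFO (arrival order): Print Job 1 Print Job 2 Print Job 3 Print Job 4 Print Job 5 Print Job 6 Print Job 7 Print Job 8 Print Job 9.
Print Job 1: 0→22, due 118, tardiness 0
Print Job 2: 22→37, due 129, tardiness 0
Print Job 3: 37→44, due 45, tardiness 0
Print Job 4: 44→68, due 37, tardiness 31
Print Job 5: 68→82, due 111, tardiness 0
Print Job 6: 82→88, due 33, tardiness 55
Print Job 7: 88→91, due 42, tardiness 49
Print Job 8: 91→117, due 40, tardiness 77
Print Job 9: 117→138, due 39, tardiness 99
Late print jobs: 5.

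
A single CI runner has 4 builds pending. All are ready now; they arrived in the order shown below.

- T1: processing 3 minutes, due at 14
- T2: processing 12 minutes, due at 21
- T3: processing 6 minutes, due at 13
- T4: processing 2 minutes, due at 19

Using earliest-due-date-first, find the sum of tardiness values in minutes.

EDD (increasing due date): T3 T1 T4 T2.
T3: 0→6, due 13, tardiness 0
T1: 6→9, due 14, tardiness 0
T4: 9→11, due 19, tardiness 0
T2: 11→23, due 21, tardiness 2
Sum = 0+0+0+2 = 2.

2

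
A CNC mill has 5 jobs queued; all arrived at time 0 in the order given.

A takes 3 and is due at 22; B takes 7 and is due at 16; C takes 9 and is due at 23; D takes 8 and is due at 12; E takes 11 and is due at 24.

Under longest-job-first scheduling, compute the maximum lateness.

19

LPT (decreasing processing time): E C D B A.
E: 0→11, due 24, lateness -13
C: 11→20, due 23, lateness -3
D: 20→28, due 12, lateness 16
B: 28→35, due 16, lateness 19
A: 35→38, due 22, lateness 16
Maximum = 19.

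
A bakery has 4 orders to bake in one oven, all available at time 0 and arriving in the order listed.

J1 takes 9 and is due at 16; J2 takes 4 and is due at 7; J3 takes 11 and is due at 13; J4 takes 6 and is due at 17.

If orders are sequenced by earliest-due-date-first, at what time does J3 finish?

15

EDD (increasing due date): J2 J3 J1 J4.
J2: 0→4
J3: 4→15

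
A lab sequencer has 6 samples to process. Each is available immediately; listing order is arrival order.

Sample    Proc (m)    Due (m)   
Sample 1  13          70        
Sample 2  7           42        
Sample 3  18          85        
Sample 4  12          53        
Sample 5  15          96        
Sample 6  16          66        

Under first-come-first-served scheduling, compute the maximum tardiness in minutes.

15

FIFO (arrival order): Sample 1 Sample 2 Sample 3 Sample 4 Sample 5 Sample 6.
Sample 1: 0→13, due 70, tardiness 0
Sample 2: 13→20, due 42, tardiness 0
Sample 3: 20→38, due 85, tardiness 0
Sample 4: 38→50, due 53, tardiness 0
Sample 5: 50→65, due 96, tardiness 0
Sample 6: 65→81, due 66, tardiness 15
Maximum = 15.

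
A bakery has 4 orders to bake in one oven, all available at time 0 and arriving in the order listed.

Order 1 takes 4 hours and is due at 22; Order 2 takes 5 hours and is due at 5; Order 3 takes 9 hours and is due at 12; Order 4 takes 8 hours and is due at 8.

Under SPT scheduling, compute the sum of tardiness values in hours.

27

SPT (increasing processing time): Order 1 Order 2 Order 4 Order 3.
Order 1: 0→4, due 22, tardiness 0
Order 2: 4→9, due 5, tardiness 4
Order 4: 9→17, due 8, tardiness 9
Order 3: 17→26, due 12, tardiness 14
Sum = 0+4+9+14 = 27.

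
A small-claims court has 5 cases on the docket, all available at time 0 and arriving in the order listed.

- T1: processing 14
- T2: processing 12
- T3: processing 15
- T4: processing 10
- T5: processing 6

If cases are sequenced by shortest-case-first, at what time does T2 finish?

28

SPT (increasing processing time): T5 T4 T2 T1 T3.
T5: 0→6
T4: 6→16
T2: 16→28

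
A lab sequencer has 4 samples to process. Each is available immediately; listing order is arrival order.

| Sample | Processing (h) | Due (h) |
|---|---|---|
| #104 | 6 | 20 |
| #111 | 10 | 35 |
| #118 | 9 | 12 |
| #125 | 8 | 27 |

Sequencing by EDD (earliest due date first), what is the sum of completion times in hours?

EDD (increasing due date): #118 #104 #125 #111.
#118: 0→9
#104: 9→15
#125: 15→23
#111: 23→33
Sum = 9+15+23+33 = 80.

80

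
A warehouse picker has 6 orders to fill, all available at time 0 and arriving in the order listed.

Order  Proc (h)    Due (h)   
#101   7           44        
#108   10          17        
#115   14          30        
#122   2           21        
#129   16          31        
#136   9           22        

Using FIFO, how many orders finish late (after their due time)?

4

FIFO (arrival order): #101 #108 #115 #122 #129 #136.
#101: 0→7, due 44, tardiness 0
#108: 7→17, due 17, tardiness 0
#115: 17→31, due 30, tardiness 1
#122: 31→33, due 21, tardiness 12
#129: 33→49, due 31, tardiness 18
#136: 49→58, due 22, tardiness 36
Late orders: 4.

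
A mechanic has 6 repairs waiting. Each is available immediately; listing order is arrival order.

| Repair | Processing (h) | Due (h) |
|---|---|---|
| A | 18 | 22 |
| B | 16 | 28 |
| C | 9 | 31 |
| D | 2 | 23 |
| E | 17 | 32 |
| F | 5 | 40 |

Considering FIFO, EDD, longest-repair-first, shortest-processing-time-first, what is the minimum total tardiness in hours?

FIFO (arrival order): A B C D E F.
A: 0→18, due 22, tardiness 0
B: 18→34, due 28, tardiness 6
C: 34→43, due 31, tardiness 12
D: 43→45, due 23, tardiness 22
E: 45→62, due 32, tardiness 30
F: 62→67, due 40, tardiness 27
Sum = 0+6+12+22+30+27 = 97.
EDD (increasing due date): A D B C E F.
A: 0→18, due 22, tardiness 0
D: 18→20, due 23, tardiness 0
B: 20→36, due 28, tardiness 8
C: 36→45, due 31, tardiness 14
E: 45→62, due 32, tardiness 30
F: 62→67, due 40, tardiness 27
Sum = 0+0+8+14+30+27 = 79.
LPT (decreasing processing time): A E B C F D.
A: 0→18, due 22, tardiness 0
E: 18→35, due 32, tardiness 3
B: 35→51, due 28, tardiness 23
C: 51→60, due 31, tardiness 29
F: 60→65, due 40, tardiness 25
D: 65→67, due 23, tardiness 44
Sum = 0+3+23+29+25+44 = 124.
SPT (increasing processing time): D F C B E A.
D: 0→2, due 23, tardiness 0
F: 2→7, due 40, tardiness 0
C: 7→16, due 31, tardiness 0
B: 16→32, due 28, tardiness 4
E: 32→49, due 32, tardiness 17
A: 49→67, due 22, tardiness 45
Sum = 0+0+0+4+17+45 = 66.
FIFO 97, EDD 79, LPT 124, SPT 66 → minimum 66.

66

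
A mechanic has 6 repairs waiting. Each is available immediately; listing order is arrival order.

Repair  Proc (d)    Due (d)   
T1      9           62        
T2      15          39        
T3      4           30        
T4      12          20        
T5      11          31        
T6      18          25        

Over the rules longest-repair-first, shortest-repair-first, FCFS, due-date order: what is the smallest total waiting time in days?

LPT (decreasing processing time): T6 T2 T4 T5 T1 T3.
T6: waits 0, runs 0→18
T2: waits 18, runs 18→33
T4: waits 33, runs 33→45
T5: waits 45, runs 45→56
T1: waits 56, runs 56→65
T3: waits 65, runs 65→69
Sum = 0+18+33+45+56+65 = 217.
SPT (increasing processing time): T3 T1 T5 T4 T2 T6.
T3: waits 0, runs 0→4
T1: waits 4, runs 4→13
T5: waits 13, runs 13→24
T4: waits 24, runs 24→36
T2: waits 36, runs 36→51
T6: waits 51, runs 51→69
Sum = 0+4+13+24+36+51 = 128.
FIFO (arrival order): T1 T2 T3 T4 T5 T6.
T1: waits 0, runs 0→9
T2: waits 9, runs 9→24
T3: waits 24, runs 24→28
T4: waits 28, runs 28→40
T5: waits 40, runs 40→51
T6: waits 51, runs 51→69
Sum = 0+9+24+28+40+51 = 152.
EDD (increasing due date): T4 T6 T3 T5 T2 T1.
T4: waits 0, runs 0→12
T6: waits 12, runs 12→30
T3: waits 30, runs 30→34
T5: waits 34, runs 34→45
T2: waits 45, runs 45→60
T1: waits 60, runs 60→69
Sum = 0+12+30+34+45+60 = 181.
LPT 217, SPT 128, FIFO 152, EDD 181 → minimum 128.

128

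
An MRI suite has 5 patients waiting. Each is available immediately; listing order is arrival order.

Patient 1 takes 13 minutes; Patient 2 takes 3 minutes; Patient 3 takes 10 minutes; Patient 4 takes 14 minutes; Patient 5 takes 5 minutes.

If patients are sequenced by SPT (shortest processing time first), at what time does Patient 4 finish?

SPT (increasing processing time): Patient 2 Patient 5 Patient 3 Patient 1 Patient 4.
Patient 2: 0→3
Patient 5: 3→8
Patient 3: 8→18
Patient 1: 18→31
Patient 4: 31→45

45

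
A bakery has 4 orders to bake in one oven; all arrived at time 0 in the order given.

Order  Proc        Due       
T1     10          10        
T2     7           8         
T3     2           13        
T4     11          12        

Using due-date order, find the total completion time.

82

EDD (increasing due date): T2 T1 T4 T3.
T2: 0→7
T1: 7→17
T4: 17→28
T3: 28→30
Sum = 7+17+28+30 = 82.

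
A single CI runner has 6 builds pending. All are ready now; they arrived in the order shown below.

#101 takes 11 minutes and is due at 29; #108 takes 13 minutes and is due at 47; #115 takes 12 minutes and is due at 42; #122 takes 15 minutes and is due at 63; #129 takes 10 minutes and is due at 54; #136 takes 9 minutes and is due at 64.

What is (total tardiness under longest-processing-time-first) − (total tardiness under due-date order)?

29

LPT (decreasing processing time): #122 #108 #115 #101 #129 #136.
#122: 0→15, due 63, tardiness 0
#108: 15→28, due 47, tardiness 0
#115: 28→40, due 42, tardiness 0
#101: 40→51, due 29, tardiness 22
#129: 51→61, due 54, tardiness 7
#136: 61→70, due 64, tardiness 6
Sum = 0+0+0+22+7+6 = 35.
EDD (increasing due date): #101 #115 #108 #129 #122 #136.
#101: 0→11, due 29, tardiness 0
#115: 11→23, due 42, tardiness 0
#108: 23→36, due 47, tardiness 0
#129: 36→46, due 54, tardiness 0
#122: 46→61, due 63, tardiness 0
#136: 61→70, due 64, tardiness 6
Sum = 0+0+0+0+0+6 = 6.
Difference = 35 − 6 = 29.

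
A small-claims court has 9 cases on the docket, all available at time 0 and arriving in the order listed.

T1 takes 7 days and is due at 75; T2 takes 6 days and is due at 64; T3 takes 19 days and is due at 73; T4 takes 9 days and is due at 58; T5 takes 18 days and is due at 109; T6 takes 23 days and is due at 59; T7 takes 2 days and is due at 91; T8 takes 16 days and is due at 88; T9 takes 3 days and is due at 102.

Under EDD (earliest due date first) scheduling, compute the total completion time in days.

EDD (increasing due date): T4 T6 T2 T3 T1 T8 T7 T9 T5.
T4: 0→9
T6: 9→32
T2: 32→38
T3: 38→57
T1: 57→64
T8: 64→80
T7: 80→82
T9: 82→85
T5: 85→103
Sum = 9+32+38+57+64+80+82+85+103 = 550.

550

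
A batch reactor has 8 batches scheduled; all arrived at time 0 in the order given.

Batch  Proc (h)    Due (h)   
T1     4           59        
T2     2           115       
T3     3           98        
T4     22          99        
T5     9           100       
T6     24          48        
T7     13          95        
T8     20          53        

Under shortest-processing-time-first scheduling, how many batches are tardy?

SPT (increasing processing time): T2 T3 T1 T5 T7 T8 T4 T6.
T2: 0→2, due 115, tardiness 0
T3: 2→5, due 98, tardiness 0
T1: 5→9, due 59, tardiness 0
T5: 9→18, due 100, tardiness 0
T7: 18→31, due 95, tardiness 0
T8: 31→51, due 53, tardiness 0
T4: 51→73, due 99, tardiness 0
T6: 73→97, due 48, tardiness 49
Late batches: 1.

1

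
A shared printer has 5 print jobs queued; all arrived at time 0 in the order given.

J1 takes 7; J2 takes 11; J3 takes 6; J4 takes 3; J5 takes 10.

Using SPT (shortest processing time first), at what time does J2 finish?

SPT (increasing processing time): J4 J3 J1 J5 J2.
J4: 0→3
J3: 3→9
J1: 9→16
J5: 16→26
J2: 26→37

37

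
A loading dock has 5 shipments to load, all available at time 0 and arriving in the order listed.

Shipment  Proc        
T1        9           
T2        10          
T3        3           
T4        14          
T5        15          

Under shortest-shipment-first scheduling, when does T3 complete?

SPT (increasing processing time): T3 T1 T2 T4 T5.
T3: 0→3

3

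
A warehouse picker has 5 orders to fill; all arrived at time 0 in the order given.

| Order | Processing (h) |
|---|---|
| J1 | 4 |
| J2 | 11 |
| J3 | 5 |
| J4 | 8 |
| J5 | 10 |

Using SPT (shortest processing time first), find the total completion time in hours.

95

SPT (increasing processing time): J1 J3 J4 J5 J2.
J1: 0→4
J3: 4→9
J4: 9→17
J5: 17→27
J2: 27→38
Sum = 4+9+17+27+38 = 95.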